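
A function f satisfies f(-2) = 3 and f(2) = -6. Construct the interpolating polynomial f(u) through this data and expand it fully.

Build the Lagrange basis polynomials:
L_0(u) = (u - 2) / [-4] = -(1/4)u + 1/2
L_1(u) = (u + 2) / [4] = (1/4)u + 1/2
f(u) = 3·L_0 + (-6)·L_1
  3·L_0(u) = -(3/4)u + 3/2
  (-6)·L_1(u) = -(3/2)u - 3
Adding term by term: -(9/4)u - 3/2

f(u) = -(9/4)u - 3/2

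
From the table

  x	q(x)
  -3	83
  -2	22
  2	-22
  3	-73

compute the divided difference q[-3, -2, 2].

q[-3,-2] = (22 - 83) / (-2 - (-3)) = -61
q[-2,2] = (-22 - 22) / (2 - (-2)) = -11
q[-3,-2,2] = (-11 - (-61)) / (2 - (-3)) = 10

10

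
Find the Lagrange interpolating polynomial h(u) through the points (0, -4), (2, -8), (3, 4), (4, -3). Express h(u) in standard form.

L_0(u) = (u - 2)(u - 3)(u - 4) / [-24] = -(1/24)u^3 + (3/8)u^2 - (13/12)u + 1
L_1(u) = u(u - 3)(u - 4) / [4] = (1/4)u^3 - (7/4)u^2 + 3u
L_2(u) = u(u - 2)(u - 4) / [-3] = -(1/3)u^3 + 2u^2 - (8/3)u
L_3(u) = u(u - 2)(u - 3) / [8] = (1/8)u^3 - (5/8)u^2 + (3/4)u
h(u) = (-4)·L_0 + (-8)·L_1 + 4·L_2 + (-3)·L_3
  (-4)·L_0(u) = (1/6)u^3 - (3/2)u^2 + (13/3)u - 4
  (-8)·L_1(u) = -2u^3 + 14u^2 - 24u
  4·L_2(u) = -(4/3)u^3 + 8u^2 - (32/3)u
  (-3)·L_3(u) = -(3/8)u^3 + (15/8)u^2 - (9/4)u
Adding term by term: -(85/24)u^3 + (179/8)u^2 - (391/12)u - 4

h(u) = -(85/24)u^3 + (179/8)u^2 - (391/12)u - 4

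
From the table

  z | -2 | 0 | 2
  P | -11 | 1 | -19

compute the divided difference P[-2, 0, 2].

-4

P[-2,0] = (1 - (-11)) / (0 - (-2)) = 6
P[0,2] = (-19 - 1) / (2 - 0) = -10
P[-2,0,2] = (-10 - 6) / (2 - (-2)) = -4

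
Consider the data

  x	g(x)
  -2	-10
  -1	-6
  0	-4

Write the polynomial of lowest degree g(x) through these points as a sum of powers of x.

g(x) = -x^2 + x - 4

Build the Lagrange basis polynomials:
L_0(x) = (x + 1)x / [2] = (1/2)x^2 + (1/2)x
L_1(x) = (x + 2)x / [-1] = -x^2 - 2x
L_2(x) = (x + 2)(x + 1) / [2] = (1/2)x^2 + (3/2)x + 1
g(x) = (-10)·L_0 + (-6)·L_1 + (-4)·L_2
  (-10)·L_0(x) = -5x^2 - 5x
  (-6)·L_1(x) = 6x^2 + 12x
  (-4)·L_2(x) = -2x^2 - 6x - 4
Adding term by term: -x^2 + x - 4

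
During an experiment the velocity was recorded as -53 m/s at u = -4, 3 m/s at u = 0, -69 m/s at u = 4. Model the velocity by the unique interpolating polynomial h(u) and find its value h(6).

Using Newton's divided-difference form:
h[-4,0] = (3 - (-53)) / (0 - (-4)) = 14
h[0,4] = (-69 - 3) / (4 - 0) = -18
h[-4,0,4] = (-18 - 14) / (4 - (-4)) = -4
h(6) = -53 + 14·(10) + (-4)·(10)·(6) = -153

-153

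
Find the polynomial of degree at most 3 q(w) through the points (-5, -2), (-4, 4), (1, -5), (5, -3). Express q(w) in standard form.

q(w) = (7/45)w^3 - (1/18)w^2 - (359/90)w - 10/9

L_0(w) = (w + 4)(w - 1)(w - 5) / [-60] = -(1/60)w^3 + (1/30)w^2 + (19/60)w - 1/3
L_1(w) = (w + 5)(w - 1)(w - 5) / [45] = (1/45)w^3 - (1/45)w^2 - (5/9)w + 5/9
L_2(w) = (w + 5)(w + 4)(w - 5) / [-120] = -(1/120)w^3 - (1/30)w^2 + (5/24)w + 5/6
L_3(w) = (w + 5)(w + 4)(w - 1) / [360] = (1/360)w^3 + (1/45)w^2 + (11/360)w - 1/18
q(w) = (-2)·L_0 + 4·L_1 + (-5)·L_2 + (-3)·L_3
  (-2)·L_0(w) = (1/30)w^3 - (1/15)w^2 - (19/30)w + 2/3
  4·L_1(w) = (4/45)w^3 - (4/45)w^2 - (20/9)w + 20/9
  (-5)·L_2(w) = (1/24)w^3 + (1/6)w^2 - (25/24)w - 25/6
  (-3)·L_3(w) = -(1/120)w^3 - (1/15)w^2 - (11/120)w + 1/6
Adding term by term: (7/45)w^3 - (1/18)w^2 - (359/90)w - 10/9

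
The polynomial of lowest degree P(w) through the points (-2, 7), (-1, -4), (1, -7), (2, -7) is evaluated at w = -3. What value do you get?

89/3

Using Newton's divided-difference form:
P[-2,-1] = (-4 - 7) / (-1 - (-2)) = -11
P[-1,1] = (-7 - (-4)) / (1 - (-1)) = -3/2
P[1,2] = (-7 - (-7)) / (2 - 1) = 0
P[-2,-1,1] = (-3/2 - (-11)) / (1 - (-2)) = 19/6
P[-1,1,2] = (0 - (-3/2)) / (2 - (-1)) = 1/2
P[-2,-1,1,2] = (1/2 - 19/6) / (2 - (-2)) = -2/3
P(-3) = 7 + (-11)·(-1) + (19/6)·(-1)·(-2) + (-2/3)·(-1)·(-2)·(-4) = 89/3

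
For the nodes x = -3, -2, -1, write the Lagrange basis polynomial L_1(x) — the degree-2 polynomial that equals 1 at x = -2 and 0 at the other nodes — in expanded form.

L_1(x) = -x^2 - 4x - 3

L_1(x) = (x + 3)(x + 1) / [(1)·(-1)]
       = (x^2 + 4x + 3) / (-1)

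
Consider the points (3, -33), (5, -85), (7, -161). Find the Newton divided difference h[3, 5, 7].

h[3,5] = (-85 - (-33)) / (5 - 3) = -26
h[5,7] = (-161 - (-85)) / (7 - 5) = -38
h[3,5,7] = (-38 - (-26)) / (7 - 3) = -3

-3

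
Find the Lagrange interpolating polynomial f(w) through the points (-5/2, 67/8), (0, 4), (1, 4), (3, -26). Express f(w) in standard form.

Build the Lagrange basis polynomials:
L_0(w) = w(w - 1)(w - 3) / [-385/8] = -(8/385)w^3 + (32/385)w^2 - (24/385)w
L_1(w) = (w + 5/2)(w - 1)(w - 3) / [15/2] = (2/15)w^3 - (1/5)w^2 - (14/15)w + 1
L_2(w) = (w + 5/2)w(w - 3) / [-7] = -(1/7)w^3 + (1/14)w^2 + (15/14)w
L_3(w) = (w + 5/2)w(w - 1) / [33] = (1/33)w^3 + (1/22)w^2 - (5/66)w
f(w) = (67/8)·L_0 + 4·L_1 + 4·L_2 + (-26)·L_3
  (67/8)·L_0(w) = -(67/385)w^3 + (268/385)w^2 - (201/385)w
  4·L_1(w) = (8/15)w^3 - (4/5)w^2 - (56/15)w + 4
  4·L_2(w) = -(4/7)w^3 + (2/7)w^2 + (30/7)w
  (-26)·L_3(w) = -(26/33)w^3 - (13/11)w^2 + (65/33)w
Adding term by term: -w^3 - w^2 + 2w + 4

f(w) = -w^3 - w^2 + 2w + 4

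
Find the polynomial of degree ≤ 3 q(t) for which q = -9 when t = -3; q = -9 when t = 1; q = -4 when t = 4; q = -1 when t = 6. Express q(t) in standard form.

Build the Lagrange basis polynomials:
L_0(t) = (t - 1)(t - 4)(t - 6) / [-252] = -(1/252)t^3 + (11/252)t^2 - (17/126)t + 2/21
L_1(t) = (t + 3)(t - 4)(t - 6) / [60] = (1/60)t^3 - (7/60)t^2 - (1/10)t + 6/5
L_2(t) = (t + 3)(t - 1)(t - 6) / [-42] = -(1/42)t^3 + (2/21)t^2 + (5/14)t - 3/7
L_3(t) = (t + 3)(t - 1)(t - 4) / [90] = (1/90)t^3 - (1/45)t^2 - (11/90)t + 2/15
q(t) = (-9)·L_0 + (-9)·L_1 + (-4)·L_2 + (-1)·L_3
  (-9)·L_0(t) = (1/28)t^3 - (11/28)t^2 + (17/14)t - 6/7
  (-9)·L_1(t) = -(3/20)t^3 + (21/20)t^2 + (9/10)t - 54/5
  (-4)·L_2(t) = (2/21)t^3 - (8/21)t^2 - (10/7)t + 12/7
  (-1)·L_3(t) = -(1/90)t^3 + (1/45)t^2 + (11/90)t - 2/15
Adding term by term: -(19/630)t^3 + (94/315)t^2 + (509/630)t - 1058/105

q(t) = -(19/630)t^3 + (94/315)t^2 + (509/630)t - 1058/105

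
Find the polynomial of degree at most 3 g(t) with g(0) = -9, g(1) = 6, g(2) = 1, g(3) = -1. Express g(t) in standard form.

g(t) = (23/6)t^3 - (43/2)t^2 + (98/3)t - 9

L_0(t) = (t - 1)(t - 2)(t - 3) / [-6] = -(1/6)t^3 + t^2 - (11/6)t + 1
L_1(t) = t(t - 2)(t - 3) / [2] = (1/2)t^3 - (5/2)t^2 + 3t
L_2(t) = t(t - 1)(t - 3) / [-2] = -(1/2)t^3 + 2t^2 - (3/2)t
L_3(t) = t(t - 1)(t - 2) / [6] = (1/6)t^3 - (1/2)t^2 + (1/3)t
g(t) = (-9)·L_0 + 6·L_1 + 1·L_2 + (-1)·L_3
  (-9)·L_0(t) = (3/2)t^3 - 9t^2 + (33/2)t - 9
  6·L_1(t) = 3t^3 - 15t^2 + 18t
  1·L_2(t) = -(1/2)t^3 + 2t^2 - (3/2)t
  (-1)·L_3(t) = -(1/6)t^3 + (1/2)t^2 - (1/3)t
Adding term by term: (23/6)t^3 - (43/2)t^2 + (98/3)t - 9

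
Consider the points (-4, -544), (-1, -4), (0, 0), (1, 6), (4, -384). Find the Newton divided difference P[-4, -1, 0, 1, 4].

-2

P[-4,-1] = (-4 - (-544)) / (-1 - (-4)) = 180
P[-1,0] = (0 - (-4)) / (0 - (-1)) = 4
P[0,1] = (6 - 0) / (1 - 0) = 6
P[1,4] = (-384 - 6) / (4 - 1) = -130
P[-4,-1,0] = (4 - 180) / (0 - (-4)) = -44
P[-1,0,1] = (6 - 4) / (1 - (-1)) = 1
P[0,1,4] = (-130 - 6) / (4 - 0) = -34
P[-4,-1,0,1] = (1 - (-44)) / (1 - (-4)) = 9
P[-1,0,1,4] = (-34 - 1) / (4 - (-1)) = -7
P[-4,-1,0,1,4] = (-7 - 9) / (4 - (-4)) = -2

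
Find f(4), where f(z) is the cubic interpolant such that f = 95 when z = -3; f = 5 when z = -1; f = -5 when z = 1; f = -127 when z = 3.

Evaluate each Lagrange basis at z = 4:
L_0(4) = (5)·(3)·(1)/[(-2)·(-4)·(-6)] = -5/16
L_1(4) = (7)·(3)·(1)/[(2)·(-2)·(-4)] = 21/16
L_2(4) = (7)·(5)·(1)/[(4)·(2)·(-2)] = -35/16
L_3(4) = (7)·(5)·(3)/[(6)·(4)·(2)] = 35/16
Sum: 95·(-5/16) + 5·(21/16) + (-5)·(-35/16) + (-127)·(35/16) = -290

-290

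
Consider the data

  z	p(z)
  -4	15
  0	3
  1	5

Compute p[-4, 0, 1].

1

p[-4,0] = (3 - 15) / (0 - (-4)) = -3
p[0,1] = (5 - 3) / (1 - 0) = 2
p[-4,0,1] = (2 - (-3)) / (1 - (-4)) = 1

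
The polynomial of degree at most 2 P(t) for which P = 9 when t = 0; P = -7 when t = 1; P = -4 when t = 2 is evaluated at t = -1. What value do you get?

44

Using Newton's divided-difference form:
P[0,1] = (-7 - 9) / (1 - 0) = -16
P[1,2] = (-4 - (-7)) / (2 - 1) = 3
P[0,1,2] = (3 - (-16)) / (2 - 0) = 19/2
P(-1) = 9 + (-16)·(-1) + (19/2)·(-1)·(-2) = 44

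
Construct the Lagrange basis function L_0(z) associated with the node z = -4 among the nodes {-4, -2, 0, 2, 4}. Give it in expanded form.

L_0(z) = (1/384)z^4 - (1/96)z^3 - (1/96)z^2 + (1/24)z

L_0(z) = (z + 2)z(z - 2)(z - 4) / [(-2)·(-4)·(-6)·(-8)]
       = (z^4 - 4z^3 - 4z^2 + 16z) / (384)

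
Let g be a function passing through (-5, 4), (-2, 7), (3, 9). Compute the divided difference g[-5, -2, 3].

g[-5,-2] = (7 - 4) / (-2 - (-5)) = 1
g[-2,3] = (9 - 7) / (3 - (-2)) = 2/5
g[-5,-2,3] = (2/5 - 1) / (3 - (-5)) = -3/40

-3/40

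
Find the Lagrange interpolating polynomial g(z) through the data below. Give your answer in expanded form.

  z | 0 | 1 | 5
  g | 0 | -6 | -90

Build the Lagrange basis polynomials:
L_0(z) = (z - 1)(z - 5) / [5] = (1/5)z^2 - (6/5)z + 1
L_1(z) = z(z - 5) / [-4] = -(1/4)z^2 + (5/4)z
L_2(z) = z(z - 1) / [20] = (1/20)z^2 - (1/20)z
g(z) = 0·L_0 + (-6)·L_1 + (-90)·L_2
  0·L_0(z) = 0
  (-6)·L_1(z) = (3/2)z^2 - (15/2)z
  (-90)·L_2(z) = -(9/2)z^2 + (9/2)z
Adding term by term: -3z^2 - 3z

g(z) = -3z^2 - 3z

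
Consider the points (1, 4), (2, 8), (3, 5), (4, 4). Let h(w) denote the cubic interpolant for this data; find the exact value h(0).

L_0(0) = (-2)·(-3)·(-4)/[(-1)·(-2)·(-3)] = 4
L_1(0) = (-1)·(-3)·(-4)/[(1)·(-1)·(-2)] = -6
L_2(0) = (-1)·(-2)·(-4)/[(2)·(1)·(-1)] = 4
L_3(0) = (-1)·(-2)·(-3)/[(3)·(2)·(1)] = -1
Sum: 4·(4) + 8·(-6) + 5·(4) + 4·(-1) = -16

-16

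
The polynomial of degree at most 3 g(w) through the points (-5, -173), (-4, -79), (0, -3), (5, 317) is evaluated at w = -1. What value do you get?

-1

Evaluate each Lagrange basis at w = -1:
L_0(-1) = (3)·(-1)·(-6)/[(-1)·(-5)·(-10)] = -9/25
L_1(-1) = (4)·(-1)·(-6)/[(1)·(-4)·(-9)] = 2/3
L_2(-1) = (4)·(3)·(-6)/[(5)·(4)·(-5)] = 18/25
L_3(-1) = (4)·(3)·(-1)/[(10)·(9)·(5)] = -2/75
Sum: (-173)·(-9/25) + (-79)·(2/3) + (-3)·(18/25) + 317·(-2/75) = -1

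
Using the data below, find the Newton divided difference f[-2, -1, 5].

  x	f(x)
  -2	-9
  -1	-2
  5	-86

-3

f[-2,-1] = (-2 - (-9)) / (-1 - (-2)) = 7
f[-1,5] = (-86 - (-2)) / (5 - (-1)) = -14
f[-2,-1,5] = (-14 - 7) / (5 - (-2)) = -3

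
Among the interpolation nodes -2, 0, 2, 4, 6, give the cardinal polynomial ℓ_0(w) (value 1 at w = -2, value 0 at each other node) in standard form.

ℓ_0(w) = (1/384)w^4 - (1/32)w^3 + (11/96)w^2 - (1/8)w

ℓ_0(w) = w(w - 2)(w - 4)(w - 6) / [(-2)·(-4)·(-6)·(-8)]
       = (w^4 - 12w^3 + 44w^2 - 48w) / (384)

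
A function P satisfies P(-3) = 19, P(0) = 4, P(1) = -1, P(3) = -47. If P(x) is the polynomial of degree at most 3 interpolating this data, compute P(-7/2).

235/8

L_0(-7/2) = (-7/2)·(-9/2)·(-13/2)/[(-3)·(-4)·(-6)] = 91/64
L_1(-7/2) = (-1/2)·(-9/2)·(-13/2)/[(3)·(-1)·(-3)] = -13/8
L_2(-7/2) = (-1/2)·(-7/2)·(-13/2)/[(4)·(1)·(-2)] = 91/64
L_3(-7/2) = (-1/2)·(-7/2)·(-9/2)/[(6)·(3)·(2)] = -7/32
Sum: 19·(91/64) + 4·(-13/8) + (-1)·(91/64) + (-47)·(-7/32) = 235/8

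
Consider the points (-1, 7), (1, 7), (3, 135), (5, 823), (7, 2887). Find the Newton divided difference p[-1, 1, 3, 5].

9

p[-1,1] = (7 - 7) / (1 - (-1)) = 0
p[1,3] = (135 - 7) / (3 - 1) = 64
p[3,5] = (823 - 135) / (5 - 3) = 344
p[-1,1,3] = (64 - 0) / (3 - (-1)) = 16
p[1,3,5] = (344 - 64) / (5 - 1) = 70
p[-1,1,3,5] = (70 - 16) / (5 - (-1)) = 9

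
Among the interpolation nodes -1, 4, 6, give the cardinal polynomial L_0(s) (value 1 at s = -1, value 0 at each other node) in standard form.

L_0(s) = (s - 4)(s - 6) / [(-5)·(-7)]
       = (s^2 - 10s + 24) / (35)

L_0(s) = (1/35)s^2 - (2/7)s + 24/35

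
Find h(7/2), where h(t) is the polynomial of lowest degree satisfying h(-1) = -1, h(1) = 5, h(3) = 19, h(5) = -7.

L_0(7/2) = (5/2)·(1/2)·(-3/2)/[(-2)·(-4)·(-6)] = 5/128
L_1(7/2) = (9/2)·(1/2)·(-3/2)/[(2)·(-2)·(-4)] = -27/128
L_2(7/2) = (9/2)·(5/2)·(-3/2)/[(4)·(2)·(-2)] = 135/128
L_3(7/2) = (9/2)·(5/2)·(1/2)/[(6)·(4)·(2)] = 15/128
Sum: (-1)·(5/128) + 5·(-27/128) + 19·(135/128) + (-7)·(15/128) = 145/8

145/8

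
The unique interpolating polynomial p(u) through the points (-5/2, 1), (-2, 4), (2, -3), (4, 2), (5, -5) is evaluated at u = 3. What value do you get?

3173/9828

L_0(3) = (5)·(1)·(-1)·(-2)/[(-1/2)·(-9/2)·(-13/2)·(-15/2)] = 32/351
L_1(3) = (11/2)·(1)·(-1)·(-2)/[(1/2)·(-4)·(-6)·(-7)] = -11/84
L_2(3) = (11/2)·(5)·(-1)·(-2)/[(9/2)·(4)·(-2)·(-3)] = 55/108
L_3(3) = (11/2)·(5)·(1)·(-2)/[(13/2)·(6)·(2)·(-1)] = 55/78
L_4(3) = (11/2)·(5)·(1)·(-1)/[(15/2)·(7)·(3)·(1)] = -11/63
Sum: 1·(32/351) + 4·(-11/84) + (-3)·(55/108) + 2·(55/78) + (-5)·(-11/63) = 3173/9828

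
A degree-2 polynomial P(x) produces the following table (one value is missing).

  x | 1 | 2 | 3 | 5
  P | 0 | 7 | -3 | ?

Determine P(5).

The 3 known values determine P uniquely (degree ≤ 2).
L_0(5) = (3)·(2)/[(-1)·(-2)] = 3
L_1(5) = (4)·(2)/[(1)·(-1)] = -8
L_2(5) = (4)·(3)/[(2)·(1)] = 6
Sum: 0 + 7·(-8) + (-3)·(6) = -74

-74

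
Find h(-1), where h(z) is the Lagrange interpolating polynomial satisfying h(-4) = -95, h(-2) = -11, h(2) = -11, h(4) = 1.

Evaluate each Lagrange basis at z = -1:
L_0(-1) = (1)·(-3)·(-5)/[(-2)·(-6)·(-8)] = -5/32
L_1(-1) = (3)·(-3)·(-5)/[(2)·(-4)·(-6)] = 15/16
L_2(-1) = (3)·(1)·(-5)/[(6)·(4)·(-2)] = 5/16
L_3(-1) = (3)·(1)·(-3)/[(8)·(6)·(2)] = -3/32
Sum: (-95)·(-5/32) + (-11)·(15/16) + (-11)·(5/16) + 1·(-3/32) = 1

1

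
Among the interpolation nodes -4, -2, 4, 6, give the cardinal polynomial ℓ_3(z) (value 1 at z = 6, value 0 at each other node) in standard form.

ℓ_3(z) = (z + 4)(z + 2)(z - 4) / [(10)·(8)·(2)]
       = (z^3 + 2z^2 - 16z - 32) / (160)

ℓ_3(z) = (1/160)z^3 + (1/80)z^2 - (1/10)z - 1/5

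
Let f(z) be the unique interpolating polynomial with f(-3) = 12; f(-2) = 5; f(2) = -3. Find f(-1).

0

Evaluate each Lagrange basis at z = -1:
L_0(-1) = (1)·(-3)/[(-1)·(-5)] = -3/5
L_1(-1) = (2)·(-3)/[(1)·(-4)] = 3/2
L_2(-1) = (2)·(1)/[(5)·(4)] = 1/10
Sum: 12·(-3/5) + 5·(3/2) + (-3)·(1/10) = 0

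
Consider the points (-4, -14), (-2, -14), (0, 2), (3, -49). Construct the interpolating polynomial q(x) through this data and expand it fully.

q(x) = -x^3 - 4x^2 + 4x + 2

L_0(x) = (x + 2)x(x - 3) / [-56] = -(1/56)x^3 + (1/56)x^2 + (3/28)x
L_1(x) = (x + 4)x(x - 3) / [20] = (1/20)x^3 + (1/20)x^2 - (3/5)x
L_2(x) = (x + 4)(x + 2)(x - 3) / [-24] = -(1/24)x^3 - (1/8)x^2 + (5/12)x + 1
L_3(x) = (x + 4)(x + 2)x / [105] = (1/105)x^3 + (2/35)x^2 + (8/105)x
q(x) = (-14)·L_0 + (-14)·L_1 + 2·L_2 + (-49)·L_3
  (-14)·L_0(x) = (1/4)x^3 - (1/4)x^2 - (3/2)x
  (-14)·L_1(x) = -(7/10)x^3 - (7/10)x^2 + (42/5)x
  2·L_2(x) = -(1/12)x^3 - (1/4)x^2 + (5/6)x + 2
  (-49)·L_3(x) = -(7/15)x^3 - (14/5)x^2 - (56/15)x
Adding term by term: -x^3 - 4x^2 + 4x + 2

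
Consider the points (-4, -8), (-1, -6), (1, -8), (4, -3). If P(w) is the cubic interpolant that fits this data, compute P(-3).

Using Newton's divided-difference form:
P[-4,-1] = (-6 - (-8)) / (-1 - (-4)) = 2/3
P[-1,1] = (-8 - (-6)) / (1 - (-1)) = -1
P[1,4] = (-3 - (-8)) / (4 - 1) = 5/3
P[-4,-1,1] = (-1 - 2/3) / (1 - (-4)) = -1/3
P[-1,1,4] = (5/3 - (-1)) / (4 - (-1)) = 8/15
P[-4,-1,1,4] = (8/15 - (-1/3)) / (4 - (-4)) = 13/120
P(-3) = -8 + (2/3)·(1) + (-1/3)·(1)·(-2) + (13/120)·(1)·(-2)·(-4) = -29/5

-29/5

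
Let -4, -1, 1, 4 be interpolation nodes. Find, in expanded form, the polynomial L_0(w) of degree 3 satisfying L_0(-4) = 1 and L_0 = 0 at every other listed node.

L_0(w) = (w + 1)(w - 1)(w - 4) / [(-3)·(-5)·(-8)]
       = (w^3 - 4w^2 - w + 4) / (-120)

L_0(w) = -(1/120)w^3 + (1/30)w^2 + (1/120)w - 1/30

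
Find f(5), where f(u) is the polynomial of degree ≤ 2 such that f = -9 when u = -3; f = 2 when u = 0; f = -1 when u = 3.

-97/9

L_0(5) = (5)·(2)/[(-3)·(-6)] = 5/9
L_1(5) = (8)·(2)/[(3)·(-3)] = -16/9
L_2(5) = (8)·(5)/[(6)·(3)] = 20/9
Sum: (-9)·(5/9) + 2·(-16/9) + (-1)·(20/9) = -97/9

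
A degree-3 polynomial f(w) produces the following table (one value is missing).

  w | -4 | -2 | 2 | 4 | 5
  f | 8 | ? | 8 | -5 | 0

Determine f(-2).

707/18

The 4 known values determine f uniquely (degree ≤ 3).
Evaluate each Lagrange basis at w = -2:
L_0(-2) = (-4)·(-6)·(-7)/[(-6)·(-8)·(-9)] = 7/18
L_1(-2) = (2)·(-6)·(-7)/[(6)·(-2)·(-3)] = 7/3
L_2(-2) = (2)·(-4)·(-7)/[(8)·(2)·(-1)] = -7/2
L_3(-2) = (2)·(-4)·(-6)/[(9)·(3)·(1)] = 16/9
Sum: 8·(7/18) + 8·(7/3) + (-5)·(-7/2) + 0 = 707/18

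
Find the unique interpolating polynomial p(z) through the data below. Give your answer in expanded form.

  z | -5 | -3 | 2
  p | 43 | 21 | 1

Newton's divided differences:
p[-5,-3] = (21 - 43) / (-3 - (-5)) = -11
p[-3,2] = (1 - 21) / (2 - (-3)) = -4
p[-5,-3,2] = (-4 - (-11)) / (2 - (-5)) = 1
p(z) = 43 + (-11)·(z + 5) + 1·(z + 5)(z + 3)
Expanding: p(z) = z^2 - 3z + 3

p(z) = z^2 - 3z + 3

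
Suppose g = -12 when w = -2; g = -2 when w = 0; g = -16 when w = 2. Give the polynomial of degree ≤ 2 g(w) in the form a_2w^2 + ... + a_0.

Newton's divided differences:
g[-2,0] = (-2 - (-12)) / (0 - (-2)) = 5
g[0,2] = (-16 - (-2)) / (2 - 0) = -7
g[-2,0,2] = (-7 - 5) / (2 - (-2)) = -3
g(w) = -12 + 5·(w + 2) + (-3)·(w + 2)w
Expanding: g(w) = -3w^2 - w - 2

g(w) = -3w^2 - w - 2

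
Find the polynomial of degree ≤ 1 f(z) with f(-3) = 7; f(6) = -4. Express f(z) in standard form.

Build the Lagrange basis polynomials:
L_0(z) = (z - 6) / [-9] = -(1/9)z + 2/3
L_1(z) = (z + 3) / [9] = (1/9)z + 1/3
f(z) = 7·L_0 + (-4)·L_1
  7·L_0(z) = -(7/9)z + 14/3
  (-4)·L_1(z) = -(4/9)z - 4/3
Adding term by term: -(11/9)z + 10/3

f(z) = -(11/9)z + 10/3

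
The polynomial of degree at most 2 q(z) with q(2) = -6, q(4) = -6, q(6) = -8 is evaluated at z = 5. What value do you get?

Evaluate each Lagrange basis at z = 5:
L_0(5) = (1)·(-1)/[(-2)·(-4)] = -1/8
L_1(5) = (3)·(-1)/[(2)·(-2)] = 3/4
L_2(5) = (3)·(1)/[(4)·(2)] = 3/8
Sum: (-6)·(-1/8) + (-6)·(3/4) + (-8)·(3/8) = -27/4

-27/4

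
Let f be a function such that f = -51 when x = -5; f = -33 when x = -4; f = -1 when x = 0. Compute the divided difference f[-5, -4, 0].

-2

f[-5,-4] = (-33 - (-51)) / (-4 - (-5)) = 18
f[-4,0] = (-1 - (-33)) / (0 - (-4)) = 8
f[-5,-4,0] = (8 - 18) / (0 - (-5)) = -2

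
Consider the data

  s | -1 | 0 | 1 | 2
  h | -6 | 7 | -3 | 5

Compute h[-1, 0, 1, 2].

41/6

h[-1,0] = (7 - (-6)) / (0 - (-1)) = 13
h[0,1] = (-3 - 7) / (1 - 0) = -10
h[1,2] = (5 - (-3)) / (2 - 1) = 8
h[-1,0,1] = (-10 - 13) / (1 - (-1)) = -23/2
h[0,1,2] = (8 - (-10)) / (2 - 0) = 9
h[-1,0,1,2] = (9 - (-23/2)) / (2 - (-1)) = 41/6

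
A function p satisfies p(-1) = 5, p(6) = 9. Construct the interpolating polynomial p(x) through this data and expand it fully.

p(x) = (4/7)x + 39/7

Build the Lagrange basis polynomials:
L_0(x) = (x - 6) / [-7] = -(1/7)x + 6/7
L_1(x) = (x + 1) / [7] = (1/7)x + 1/7
p(x) = 5·L_0 + 9·L_1
  5·L_0(x) = -(5/7)x + 30/7
  9·L_1(x) = (9/7)x + 9/7
Adding term by term: (4/7)x + 39/7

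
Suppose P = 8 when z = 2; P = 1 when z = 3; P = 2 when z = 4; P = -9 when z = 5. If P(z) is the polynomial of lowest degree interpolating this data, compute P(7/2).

Evaluate each Lagrange basis at z = 7/2:
L_0(7/2) = (1/2)·(-1/2)·(-3/2)/[(-1)·(-2)·(-3)] = -1/16
L_1(7/2) = (3/2)·(-1/2)·(-3/2)/[(1)·(-1)·(-2)] = 9/16
L_2(7/2) = (3/2)·(1/2)·(-3/2)/[(2)·(1)·(-1)] = 9/16
L_3(7/2) = (3/2)·(1/2)·(-1/2)/[(3)·(2)·(1)] = -1/16
Sum: 8·(-1/16) + 1·(9/16) + 2·(9/16) + (-9)·(-1/16) = 7/4

7/4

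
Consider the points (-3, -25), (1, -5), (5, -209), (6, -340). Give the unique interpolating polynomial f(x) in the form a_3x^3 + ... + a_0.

f(x) = -x^3 - 4x^2 + 4x - 4

Newton's divided differences:
f[-3,1] = (-5 - (-25)) / (1 - (-3)) = 5
f[1,5] = (-209 - (-5)) / (5 - 1) = -51
f[5,6] = (-340 - (-209)) / (6 - 5) = -131
f[-3,1,5] = (-51 - 5) / (5 - (-3)) = -7
f[1,5,6] = (-131 - (-51)) / (6 - 1) = -16
f[-3,1,5,6] = (-16 - (-7)) / (6 - (-3)) = -1
f(x) = -25 + 5·(x + 3) + (-7)·(x + 3)(x - 1) + (-1)·(x + 3)(x - 1)(x - 5)
Expanding: f(x) = -x^3 - 4x^2 + 4x - 4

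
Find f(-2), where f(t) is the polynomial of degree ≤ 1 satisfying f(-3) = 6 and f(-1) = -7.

Evaluate each Lagrange basis at t = -2:
L_0(-2) = (-1)/[(-2)] = 1/2
L_1(-2) = (1)/[(2)] = 1/2
Sum: 6·(1/2) + (-7)·(1/2) = -1/2

-1/2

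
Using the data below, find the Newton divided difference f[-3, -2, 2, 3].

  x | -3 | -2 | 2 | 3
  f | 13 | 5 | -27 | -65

f[-3,-2] = (5 - 13) / (-2 - (-3)) = -8
f[-2,2] = (-27 - 5) / (2 - (-2)) = -8
f[2,3] = (-65 - (-27)) / (3 - 2) = -38
f[-3,-2,2] = (-8 - (-8)) / (2 - (-3)) = 0
f[-2,2,3] = (-38 - (-8)) / (3 - (-2)) = -6
f[-3,-2,2,3] = (-6 - 0) / (3 - (-3)) = -1

-1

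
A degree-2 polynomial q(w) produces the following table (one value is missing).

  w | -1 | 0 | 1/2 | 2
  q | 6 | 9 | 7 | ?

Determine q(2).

-13

The 3 known values determine q uniquely (degree ≤ 2).
L_0(2) = (2)·(3/2)/[(-1)·(-3/2)] = 2
L_1(2) = (3)·(3/2)/[(1)·(-1/2)] = -9
L_2(2) = (3)·(2)/[(3/2)·(1/2)] = 8
Sum: 6·(2) + 9·(-9) + 7·(8) = -13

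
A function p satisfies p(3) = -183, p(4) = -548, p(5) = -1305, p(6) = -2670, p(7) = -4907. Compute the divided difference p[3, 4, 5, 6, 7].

p[3,4] = (-548 - (-183)) / (4 - 3) = -365
p[4,5] = (-1305 - (-548)) / (5 - 4) = -757
p[5,6] = (-2670 - (-1305)) / (6 - 5) = -1365
p[6,7] = (-4907 - (-2670)) / (7 - 6) = -2237
p[3,4,5] = (-757 - (-365)) / (5 - 3) = -196
p[4,5,6] = (-1365 - (-757)) / (6 - 4) = -304
p[5,6,7] = (-2237 - (-1365)) / (7 - 5) = -436
p[3,4,5,6] = (-304 - (-196)) / (6 - 3) = -36
p[4,5,6,7] = (-436 - (-304)) / (7 - 4) = -44
p[3,4,5,6,7] = (-44 - (-36)) / (7 - 3) = -2

-2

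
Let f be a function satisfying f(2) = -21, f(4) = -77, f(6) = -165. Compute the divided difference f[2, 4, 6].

-4

f[2,4] = (-77 - (-21)) / (4 - 2) = -28
f[4,6] = (-165 - (-77)) / (6 - 4) = -44
f[2,4,6] = (-44 - (-28)) / (6 - 2) = -4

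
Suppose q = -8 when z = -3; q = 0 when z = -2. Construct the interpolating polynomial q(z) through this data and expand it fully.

L_0(z) = (z + 2) / [-1] = -z - 2
L_1(z) = (z + 3) / [1] = z + 3
q(z) = (-8)·L_0 + 0·L_1
  (-8)·L_0(z) = 8z + 16
  0·L_1(z) = 0
Adding term by term: 8z + 16

q(z) = 8z + 16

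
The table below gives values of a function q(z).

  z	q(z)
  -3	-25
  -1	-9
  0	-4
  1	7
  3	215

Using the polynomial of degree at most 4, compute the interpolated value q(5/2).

L_0(5/2) = (7/2)·(5/2)·(3/2)·(-1/2)/[(-2)·(-3)·(-4)·(-6)] = -35/768
L_1(5/2) = (11/2)·(5/2)·(3/2)·(-1/2)/[(2)·(-1)·(-2)·(-4)] = 165/256
L_2(5/2) = (11/2)·(7/2)·(3/2)·(-1/2)/[(3)·(1)·(-1)·(-3)] = -77/48
L_3(5/2) = (11/2)·(7/2)·(5/2)·(-1/2)/[(4)·(2)·(1)·(-2)] = 385/256
L_4(5/2) = (11/2)·(7/2)·(5/2)·(3/2)/[(6)·(4)·(3)·(2)] = 385/768
Sum: (-25)·(-35/768) + (-9)·(165/256) + (-4)·(-77/48) + 7·(385/256) + 215·(385/768) = 1921/16

1921/16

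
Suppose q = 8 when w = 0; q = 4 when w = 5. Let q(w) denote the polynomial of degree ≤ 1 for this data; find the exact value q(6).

L_0(6) = (1)/[(-5)] = -1/5
L_1(6) = (6)/[(5)] = 6/5
Sum: 8·(-1/5) + 4·(6/5) = 16/5

16/5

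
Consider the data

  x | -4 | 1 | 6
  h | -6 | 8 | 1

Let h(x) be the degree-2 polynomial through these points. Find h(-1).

123/25

Using Newton's divided-difference form:
h[-4,1] = (8 - (-6)) / (1 - (-4)) = 14/5
h[1,6] = (1 - 8) / (6 - 1) = -7/5
h[-4,1,6] = (-7/5 - 14/5) / (6 - (-4)) = -21/50
h(-1) = -6 + (14/5)·(3) + (-21/50)·(3)·(-2) = 123/25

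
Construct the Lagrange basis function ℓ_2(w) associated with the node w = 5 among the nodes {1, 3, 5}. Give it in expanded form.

ℓ_2(w) = (w - 1)(w - 3) / [(4)·(2)]
       = (w^2 - 4w + 3) / (8)

ℓ_2(w) = (1/8)w^2 - (1/2)w + 3/8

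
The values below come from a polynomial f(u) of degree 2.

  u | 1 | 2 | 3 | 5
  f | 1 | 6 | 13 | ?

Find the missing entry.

The 3 known values determine f uniquely (degree ≤ 2).
Evaluate each Lagrange basis at u = 5:
L_0(5) = (3)·(2)/[(-1)·(-2)] = 3
L_1(5) = (4)·(2)/[(1)·(-1)] = -8
L_2(5) = (4)·(3)/[(2)·(1)] = 6
Sum: 1·(3) + 6·(-8) + 13·(6) = 33

33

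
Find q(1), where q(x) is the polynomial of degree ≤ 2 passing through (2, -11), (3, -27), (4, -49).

Using Newton's divided-difference form:
q[2,3] = (-27 - (-11)) / (3 - 2) = -16
q[3,4] = (-49 - (-27)) / (4 - 3) = -22
q[2,3,4] = (-22 - (-16)) / (4 - 2) = -3
q(1) = -11 + (-16)·(-1) + (-3)·(-1)·(-2) = -1

-1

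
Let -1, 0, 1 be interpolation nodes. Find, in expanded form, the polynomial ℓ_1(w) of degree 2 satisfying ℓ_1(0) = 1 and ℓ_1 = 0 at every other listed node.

ℓ_1(w) = (w + 1)(w - 1) / [(1)·(-1)]
       = (w^2 - 1) / (-1)

ℓ_1(w) = -w^2 + 1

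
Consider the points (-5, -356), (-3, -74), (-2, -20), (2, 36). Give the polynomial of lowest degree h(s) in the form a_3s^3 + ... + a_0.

Build the Lagrange basis polynomials:
L_0(s) = (s + 3)(s + 2)(s - 2) / [-42] = -(1/42)s^3 - (1/14)s^2 + (2/21)s + 2/7
L_1(s) = (s + 5)(s + 2)(s - 2) / [10] = (1/10)s^3 + (1/2)s^2 - (2/5)s - 2
L_2(s) = (s + 5)(s + 3)(s - 2) / [-12] = -(1/12)s^3 - (1/2)s^2 + (1/12)s + 5/2
L_3(s) = (s + 5)(s + 3)(s + 2) / [140] = (1/140)s^3 + (1/14)s^2 + (31/140)s + 3/14
h(s) = (-356)·L_0 + (-74)·L_1 + (-20)·L_2 + 36·L_3
  (-356)·L_0(s) = (178/21)s^3 + (178/7)s^2 - (712/21)s - 712/7
  (-74)·L_1(s) = -(37/5)s^3 - 37s^2 + (148/5)s + 148
  (-20)·L_2(s) = (5/3)s^3 + 10s^2 - (5/3)s - 50
  36·L_3(s) = (9/35)s^3 + (18/7)s^2 + (279/35)s + 54/7
Adding term by term: 3s^3 + s^2 + 2s + 4

h(s) = 3s^3 + s^2 + 2s + 4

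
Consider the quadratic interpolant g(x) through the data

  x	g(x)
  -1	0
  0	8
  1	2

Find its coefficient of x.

1

L_0(x) = x(x - 1) / [2] = (1/2)x^2 - (1/2)x
L_1(x) = (x + 1)(x - 1) / [-1] = -x^2 + 1
L_2(x) = (x + 1)x / [2] = (1/2)x^2 + (1/2)x
g(x) = 0·L_0 + 8·L_1 + 2·L_2
Only the coefficient of x is needed; take it from each L_i and combine:
0·(-1/2) + 8·(0) + 2·(1/2) = 1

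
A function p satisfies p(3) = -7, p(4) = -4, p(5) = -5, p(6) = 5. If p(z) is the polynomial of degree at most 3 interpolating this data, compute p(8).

Evaluate each Lagrange basis at z = 8:
L_0(8) = (4)·(3)·(2)/[(-1)·(-2)·(-3)] = -4
L_1(8) = (5)·(3)·(2)/[(1)·(-1)·(-2)] = 15
L_2(8) = (5)·(4)·(2)/[(2)·(1)·(-1)] = -20
L_3(8) = (5)·(4)·(3)/[(3)·(2)·(1)] = 10
Sum: (-7)·(-4) + (-4)·(15) + (-5)·(-20) + 5·(10) = 118

118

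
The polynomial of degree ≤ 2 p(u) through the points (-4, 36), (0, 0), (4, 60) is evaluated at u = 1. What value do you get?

Evaluate each Lagrange basis at u = 1:
L_0(1) = (1)·(-3)/[(-4)·(-8)] = -3/32
L_1(1) = (5)·(-3)/[(4)·(-4)] = 15/16
L_2(1) = (5)·(1)/[(8)·(4)] = 5/32
Sum: 36·(-3/32) + 0 + 60·(5/32) = 6

6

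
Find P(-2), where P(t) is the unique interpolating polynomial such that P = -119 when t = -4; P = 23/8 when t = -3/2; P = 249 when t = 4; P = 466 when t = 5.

Evaluate each Lagrange basis at t = -2:
L_0(-2) = (-1/2)·(-6)·(-7)/[(-5/2)·(-8)·(-9)] = 7/60
L_1(-2) = (2)·(-6)·(-7)/[(5/2)·(-11/2)·(-13/2)] = 672/715
L_2(-2) = (2)·(-1/2)·(-7)/[(8)·(11/2)·(-1)] = -7/44
L_3(-2) = (2)·(-1/2)·(-6)/[(9)·(13/2)·(1)] = 4/39
Sum: (-119)·(7/60) + 23/8·(672/715) + 249·(-7/44) + 466·(4/39) = -3

-3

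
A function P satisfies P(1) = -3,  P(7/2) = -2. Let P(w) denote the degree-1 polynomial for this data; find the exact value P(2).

-13/5

Evaluate each Lagrange basis at w = 2:
L_0(2) = (-3/2)/[(-5/2)] = 3/5
L_1(2) = (1)/[(5/2)] = 2/5
Sum: (-3)·(3/5) + (-2)·(2/5) = -13/5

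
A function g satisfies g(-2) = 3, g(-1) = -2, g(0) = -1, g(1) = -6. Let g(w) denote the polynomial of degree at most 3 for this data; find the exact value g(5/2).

Using Newton's divided-difference form:
g[-2,-1] = (-2 - 3) / (-1 - (-2)) = -5
g[-1,0] = (-1 - (-2)) / (0 - (-1)) = 1
g[0,1] = (-6 - (-1)) / (1 - 0) = -5
g[-2,-1,0] = (1 - (-5)) / (0 - (-2)) = 3
g[-1,0,1] = (-5 - 1) / (1 - (-1)) = -3
g[-2,-1,0,1] = (-3 - 3) / (1 - (-2)) = -2
g(5/2) = 3 + (-5)·(9/2) + 3·(9/2)·(7/2) + (-2)·(9/2)·(7/2)·(5/2) = -51

-51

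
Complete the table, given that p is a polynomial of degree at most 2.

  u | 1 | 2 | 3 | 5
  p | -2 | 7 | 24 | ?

The 3 known values determine p uniquely (degree ≤ 2).
Evaluate each Lagrange basis at u = 5:
L_0(5) = (3)·(2)/[(-1)·(-2)] = 3
L_1(5) = (4)·(2)/[(1)·(-1)] = -8
L_2(5) = (4)·(3)/[(2)·(1)] = 6
Sum: (-2)·(3) + 7·(-8) + 24·(6) = 82

82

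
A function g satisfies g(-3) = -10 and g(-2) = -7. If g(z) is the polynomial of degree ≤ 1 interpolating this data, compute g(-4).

L_0(-4) = (-2)/[(-1)] = 2
L_1(-4) = (-1)/[(1)] = -1
Sum: (-10)·(2) + (-7)·(-1) = -13

-13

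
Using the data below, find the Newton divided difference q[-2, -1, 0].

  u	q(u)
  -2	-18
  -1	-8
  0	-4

-3

q[-2,-1] = (-8 - (-18)) / (-1 - (-2)) = 10
q[-1,0] = (-4 - (-8)) / (0 - (-1)) = 4
q[-2,-1,0] = (4 - 10) / (0 - (-2)) = -3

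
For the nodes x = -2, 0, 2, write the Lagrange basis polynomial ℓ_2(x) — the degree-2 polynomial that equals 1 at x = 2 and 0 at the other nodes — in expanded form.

ℓ_2(x) = (1/8)x^2 + (1/4)x

ℓ_2(x) = (x + 2)x / [(4)·(2)]
       = (x^2 + 2x) / (8)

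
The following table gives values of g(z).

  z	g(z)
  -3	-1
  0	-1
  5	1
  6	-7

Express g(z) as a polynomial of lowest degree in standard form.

g(z) = -(29/180)z^3 + (67/180)z^2 + (77/30)z - 1

L_0(z) = z(z - 5)(z - 6) / [-216] = -(1/216)z^3 + (11/216)z^2 - (5/36)z
L_1(z) = (z + 3)(z - 5)(z - 6) / [90] = (1/90)z^3 - (4/45)z^2 - (1/30)z + 1
L_2(z) = (z + 3)z(z - 6) / [-40] = -(1/40)z^3 + (3/40)z^2 + (9/20)z
L_3(z) = (z + 3)z(z - 5) / [54] = (1/54)z^3 - (1/27)z^2 - (5/18)z
g(z) = (-1)·L_0 + (-1)·L_1 + 1·L_2 + (-7)·L_3
  (-1)·L_0(z) = (1/216)z^3 - (11/216)z^2 + (5/36)z
  (-1)·L_1(z) = -(1/90)z^3 + (4/45)z^2 + (1/30)z - 1
  1·L_2(z) = -(1/40)z^3 + (3/40)z^2 + (9/20)z
  (-7)·L_3(z) = -(7/54)z^3 + (7/27)z^2 + (35/18)z
Adding term by term: -(29/180)z^3 + (67/180)z^2 + (77/30)z - 1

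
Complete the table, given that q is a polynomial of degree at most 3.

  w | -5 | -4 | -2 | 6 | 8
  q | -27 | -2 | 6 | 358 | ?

766

The 4 known values determine q uniquely (degree ≤ 3).
L_0(8) = (12)·(10)·(2)/[(-1)·(-3)·(-11)] = -80/11
L_1(8) = (13)·(10)·(2)/[(1)·(-2)·(-10)] = 13
L_2(8) = (13)·(12)·(2)/[(3)·(2)·(-8)] = -13/2
L_3(8) = (13)·(12)·(10)/[(11)·(10)·(8)] = 39/22
Sum: (-27)·(-80/11) + (-2)·(13) + 6·(-13/2) + 358·(39/22) = 766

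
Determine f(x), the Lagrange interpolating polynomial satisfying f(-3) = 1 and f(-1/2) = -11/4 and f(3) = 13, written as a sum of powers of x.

f(x) = x^2 + 2x - 2

L_0(x) = (x + 1/2)(x - 3) / [15] = (1/15)x^2 - (1/6)x - 1/10
L_1(x) = (x + 3)(x - 3) / [-35/4] = -(4/35)x^2 + 36/35
L_2(x) = (x + 3)(x + 1/2) / [21] = (1/21)x^2 + (1/6)x + 1/14
f(x) = 1·L_0 + (-11/4)·L_1 + 13·L_2
  1·L_0(x) = (1/15)x^2 - (1/6)x - 1/10
  (-11/4)·L_1(x) = (11/35)x^2 - 99/35
  13·L_2(x) = (13/21)x^2 + (13/6)x + 13/14
Adding term by term: x^2 + 2x - 2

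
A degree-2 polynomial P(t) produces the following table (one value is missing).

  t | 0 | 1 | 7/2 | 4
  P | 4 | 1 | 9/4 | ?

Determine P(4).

The 3 known values determine P uniquely (degree ≤ 2).
L_0(4) = (3)·(1/2)/[(-1)·(-7/2)] = 3/7
L_1(4) = (4)·(1/2)/[(1)·(-5/2)] = -4/5
L_2(4) = (4)·(3)/[(7/2)·(5/2)] = 48/35
Sum: 4·(3/7) + 1·(-4/5) + 9/4·(48/35) = 4

4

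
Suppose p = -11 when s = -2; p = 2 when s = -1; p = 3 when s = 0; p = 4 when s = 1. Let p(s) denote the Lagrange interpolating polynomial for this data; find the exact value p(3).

54

Evaluate each Lagrange basis at s = 3:
L_0(3) = (4)·(3)·(2)/[(-1)·(-2)·(-3)] = -4
L_1(3) = (5)·(3)·(2)/[(1)·(-1)·(-2)] = 15
L_2(3) = (5)·(4)·(2)/[(2)·(1)·(-1)] = -20
L_3(3) = (5)·(4)·(3)/[(3)·(2)·(1)] = 10
Sum: (-11)·(-4) + 2·(15) + 3·(-20) + 4·(10) = 54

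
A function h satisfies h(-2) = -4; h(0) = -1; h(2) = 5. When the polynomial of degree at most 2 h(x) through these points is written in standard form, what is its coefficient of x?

9/4

L_0(x) = x(x - 2) / [8] = (1/8)x^2 - (1/4)x
L_1(x) = (x + 2)(x - 2) / [-4] = -(1/4)x^2 + 1
L_2(x) = (x + 2)x / [8] = (1/8)x^2 + (1/4)x
h(x) = (-4)·L_0 + (-1)·L_1 + 5·L_2
Only the coefficient of x is needed; take it from each L_i and combine:
(-4)·(-1/4) + (-1)·(0) + 5·(1/4) = 9/4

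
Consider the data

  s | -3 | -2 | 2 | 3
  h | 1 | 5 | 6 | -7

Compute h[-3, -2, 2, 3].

-19/60

h[-3,-2] = (5 - 1) / (-2 - (-3)) = 4
h[-2,2] = (6 - 5) / (2 - (-2)) = 1/4
h[2,3] = (-7 - 6) / (3 - 2) = -13
h[-3,-2,2] = (1/4 - 4) / (2 - (-3)) = -3/4
h[-2,2,3] = (-13 - 1/4) / (3 - (-2)) = -53/20
h[-3,-2,2,3] = (-53/20 - (-3/4)) / (3 - (-3)) = -19/60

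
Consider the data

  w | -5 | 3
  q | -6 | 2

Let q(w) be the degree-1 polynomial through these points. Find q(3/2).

1/2

Evaluate each Lagrange basis at w = 3/2:
L_0(3/2) = (-3/2)/[(-8)] = 3/16
L_1(3/2) = (13/2)/[(8)] = 13/16
Sum: (-6)·(3/16) + 2·(13/16) = 1/2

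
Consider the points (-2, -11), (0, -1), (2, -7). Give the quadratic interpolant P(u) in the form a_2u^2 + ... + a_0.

P(u) = -2u^2 + u - 1

L_0(u) = u(u - 2) / [8] = (1/8)u^2 - (1/4)u
L_1(u) = (u + 2)(u - 2) / [-4] = -(1/4)u^2 + 1
L_2(u) = (u + 2)u / [8] = (1/8)u^2 + (1/4)u
P(u) = (-11)·L_0 + (-1)·L_1 + (-7)·L_2
  (-11)·L_0(u) = -(11/8)u^2 + (11/4)u
  (-1)·L_1(u) = (1/4)u^2 - 1
  (-7)·L_2(u) = -(7/8)u^2 - (7/4)u
Adding term by term: -2u^2 + u - 1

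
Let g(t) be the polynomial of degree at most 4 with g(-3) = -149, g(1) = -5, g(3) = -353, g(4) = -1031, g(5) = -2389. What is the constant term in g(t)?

1

Build the Lagrange basis polynomials:
L_0(t) = (t - 1)(t - 3)(t - 4)(t - 5) / [1344] = (1/1344)t^4 - (13/1344)t^3 + (59/1344)t^2 - (107/1344)t + 5/112
L_1(t) = (t + 3)(t - 3)(t - 4)(t - 5) / [-96] = -(1/96)t^4 + (3/32)t^3 - (11/96)t^2 - (27/32)t + 15/8
L_2(t) = (t + 3)(t - 1)(t - 4)(t - 5) / [24] = (1/24)t^4 - (7/24)t^3 - (1/24)t^2 + (67/24)t - 5/2
L_3(t) = (t + 3)(t - 1)(t - 3)(t - 5) / [-21] = -(1/21)t^4 + (2/7)t^3 + (4/21)t^2 - (18/7)t + 15/7
L_4(t) = (t + 3)(t - 1)(t - 3)(t - 4) / [64] = (1/64)t^4 - (5/64)t^3 - (5/64)t^2 + (45/64)t - 9/16
g(t) = (-149)·L_0 + (-5)·L_1 + (-353)·L_2 + (-1031)·L_3 + (-2389)·L_4
Only the constant term is needed; take it from each L_i and combine:
(-149)·(5/112) + (-5)·(15/8) + (-353)·(-5/2) + (-1031)·(15/7) + (-2389)·(-9/16) = 1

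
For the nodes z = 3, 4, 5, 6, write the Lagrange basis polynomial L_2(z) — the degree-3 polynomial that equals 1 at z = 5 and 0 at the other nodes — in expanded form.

L_2(z) = -(1/2)z^3 + (13/2)z^2 - 27z + 36

L_2(z) = (z - 3)(z - 4)(z - 6) / [(2)·(1)·(-1)]
       = (z^3 - 13z^2 + 54z - 72) / (-2)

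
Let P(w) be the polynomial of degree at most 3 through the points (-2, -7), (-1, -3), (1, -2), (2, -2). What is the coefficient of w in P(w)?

Build the Lagrange basis polynomials:
L_0(w) = (w + 1)(w - 1)(w - 2) / [-12] = -(1/12)w^3 + (1/6)w^2 + (1/12)w - 1/6
L_1(w) = (w + 2)(w - 1)(w - 2) / [6] = (1/6)w^3 - (1/6)w^2 - (2/3)w + 2/3
L_2(w) = (w + 2)(w + 1)(w - 2) / [-6] = -(1/6)w^3 - (1/6)w^2 + (2/3)w + 2/3
L_3(w) = (w + 2)(w + 1)(w - 1) / [12] = (1/12)w^3 + (1/6)w^2 - (1/12)w - 1/6
P(w) = (-7)·L_0 + (-3)·L_1 + (-2)·L_2 + (-2)·L_3
Only the coefficient of w is needed; take it from each L_i and combine:
(-7)·(1/12) + (-3)·(-2/3) + (-2)·(2/3) + (-2)·(-1/12) = 1/4

1/4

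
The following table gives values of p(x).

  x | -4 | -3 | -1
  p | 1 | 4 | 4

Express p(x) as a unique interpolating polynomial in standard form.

p(x) = -x^2 - 4x + 1

Newton's divided differences:
p[-4,-3] = (4 - 1) / (-3 - (-4)) = 3
p[-3,-1] = (4 - 4) / (-1 - (-3)) = 0
p[-4,-3,-1] = (0 - 3) / (-1 - (-4)) = -1
p(x) = 1 + 3·(x + 4) + (-1)·(x + 4)(x + 3)
Expanding: p(x) = -x^2 - 4x + 1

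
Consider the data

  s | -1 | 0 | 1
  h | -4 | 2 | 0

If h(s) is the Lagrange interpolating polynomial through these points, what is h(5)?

Evaluate each Lagrange basis at s = 5:
L_0(5) = (5)·(4)/[(-1)·(-2)] = 10
L_1(5) = (6)·(4)/[(1)·(-1)] = -24
L_2(5) = (6)·(5)/[(2)·(1)] = 15
Sum: (-4)·(10) + 2·(-24) + 0 = -88

-88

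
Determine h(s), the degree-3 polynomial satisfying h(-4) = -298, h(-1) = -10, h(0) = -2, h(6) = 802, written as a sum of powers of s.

Build the Lagrange basis polynomials:
L_0(s) = (s + 1)s(s - 6) / [-120] = -(1/120)s^3 + (1/24)s^2 + (1/20)s
L_1(s) = (s + 4)s(s - 6) / [21] = (1/21)s^3 - (2/21)s^2 - (8/7)s
L_2(s) = (s + 4)(s + 1)(s - 6) / [-24] = -(1/24)s^3 + (1/24)s^2 + (13/12)s + 1
L_3(s) = (s + 4)(s + 1)s / [420] = (1/420)s^3 + (1/84)s^2 + (1/105)s
h(s) = (-298)·L_0 + (-10)·L_1 + (-2)·L_2 + 802·L_3
  (-298)·L_0(s) = (149/60)s^3 - (149/12)s^2 - (149/10)s
  (-10)·L_1(s) = -(10/21)s^3 + (20/21)s^2 + (80/7)s
  (-2)·L_2(s) = (1/12)s^3 - (1/12)s^2 - (13/6)s - 2
  802·L_3(s) = (401/210)s^3 + (401/42)s^2 + (802/105)s
Adding term by term: 4s^3 - 2s^2 + 2s - 2

h(s) = 4s^3 - 2s^2 + 2s - 2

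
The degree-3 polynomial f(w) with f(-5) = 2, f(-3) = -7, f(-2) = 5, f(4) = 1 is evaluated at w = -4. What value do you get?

-1819/189

Using Newton's divided-difference form:
f[-5,-3] = (-7 - 2) / (-3 - (-5)) = -9/2
f[-3,-2] = (5 - (-7)) / (-2 - (-3)) = 12
f[-2,4] = (1 - 5) / (4 - (-2)) = -2/3
f[-5,-3,-2] = (12 - (-9/2)) / (-2 - (-5)) = 11/2
f[-3,-2,4] = (-2/3 - 12) / (4 - (-3)) = -38/21
f[-5,-3,-2,4] = (-38/21 - 11/2) / (4 - (-5)) = -307/378
f(-4) = 2 + (-9/2)·(1) + (11/2)·(1)·(-1) + (-307/378)·(1)·(-1)·(-2) = -1819/189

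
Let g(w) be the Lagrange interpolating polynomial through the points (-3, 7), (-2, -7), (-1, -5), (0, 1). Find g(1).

-1

Evaluate each Lagrange basis at w = 1:
L_0(1) = (3)·(2)·(1)/[(-1)·(-2)·(-3)] = -1
L_1(1) = (4)·(2)·(1)/[(1)·(-1)·(-2)] = 4
L_2(1) = (4)·(3)·(1)/[(2)·(1)·(-1)] = -6
L_3(1) = (4)·(3)·(2)/[(3)·(2)·(1)] = 4
Sum: 7·(-1) + (-7)·(4) + (-5)·(-6) + 1·(4) = -1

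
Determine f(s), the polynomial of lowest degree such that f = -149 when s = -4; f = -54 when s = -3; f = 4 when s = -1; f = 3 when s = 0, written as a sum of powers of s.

f(s) = 3s^3 + 2s^2 - 2s + 3

L_0(s) = (s + 3)(s + 1)s / [-12] = -(1/12)s^3 - (1/3)s^2 - (1/4)s
L_1(s) = (s + 4)(s + 1)s / [6] = (1/6)s^3 + (5/6)s^2 + (2/3)s
L_2(s) = (s + 4)(s + 3)s / [-6] = -(1/6)s^3 - (7/6)s^2 - 2s
L_3(s) = (s + 4)(s + 3)(s + 1) / [12] = (1/12)s^3 + (2/3)s^2 + (19/12)s + 1
f(s) = (-149)·L_0 + (-54)·L_1 + 4·L_2 + 3·L_3
  (-149)·L_0(s) = (149/12)s^3 + (149/3)s^2 + (149/4)s
  (-54)·L_1(s) = -9s^3 - 45s^2 - 36s
  4·L_2(s) = -(2/3)s^3 - (14/3)s^2 - 8s
  3·L_3(s) = (1/4)s^3 + 2s^2 + (19/4)s + 3
Adding term by term: 3s^3 + 2s^2 - 2s + 3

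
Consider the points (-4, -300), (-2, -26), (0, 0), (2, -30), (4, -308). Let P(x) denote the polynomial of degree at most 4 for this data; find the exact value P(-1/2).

-5/16

Evaluate each Lagrange basis at x = -1/2:
L_0(-1/2) = (3/2)·(-1/2)·(-5/2)·(-9/2)/[(-2)·(-4)·(-6)·(-8)] = -45/2048
L_1(-1/2) = (7/2)·(-1/2)·(-5/2)·(-9/2)/[(2)·(-2)·(-4)·(-6)] = 105/512
L_2(-1/2) = (7/2)·(3/2)·(-5/2)·(-9/2)/[(4)·(2)·(-2)·(-4)] = 945/1024
L_3(-1/2) = (7/2)·(3/2)·(-1/2)·(-9/2)/[(6)·(4)·(2)·(-2)] = -63/512
L_4(-1/2) = (7/2)·(3/2)·(-1/2)·(-5/2)/[(8)·(6)·(4)·(2)] = 35/2048
Sum: (-300)·(-45/2048) + (-26)·(105/512) + 0 + (-30)·(-63/512) + (-308)·(35/2048) = -5/16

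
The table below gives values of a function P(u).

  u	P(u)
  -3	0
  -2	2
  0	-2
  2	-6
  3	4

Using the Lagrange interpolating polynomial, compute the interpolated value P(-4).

-38/15

L_0(-4) = (-2)·(-4)·(-6)·(-7)/[(-1)·(-3)·(-5)·(-6)] = 56/15
L_1(-4) = (-1)·(-4)·(-6)·(-7)/[(1)·(-2)·(-4)·(-5)] = -21/5
L_2(-4) = (-1)·(-2)·(-6)·(-7)/[(3)·(2)·(-2)·(-3)] = 7/3
L_3(-4) = (-1)·(-2)·(-4)·(-7)/[(5)·(4)·(2)·(-1)] = -7/5
L_4(-4) = (-1)·(-2)·(-4)·(-6)/[(6)·(5)·(3)·(1)] = 8/15
Sum: 0 + 2·(-21/5) + (-2)·(7/3) + (-6)·(-7/5) + 4·(8/15) = -38/15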